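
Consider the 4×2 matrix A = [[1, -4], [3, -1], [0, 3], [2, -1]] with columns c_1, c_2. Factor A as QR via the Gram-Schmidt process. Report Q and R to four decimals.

q_1 = c_1/‖c_1‖ = (1, 3, 0, 2)/3.7417 = (0.2673, 0.8018, 0.0000, 0.5345).
r_{12} = q_1·c_2 = -2.4054.
u_2 = c_2 + 2.4054·q_1 = (-3.3571, 0.9286, 3.0000, 0.2857).
‖u_2‖ = 4.6059, so q_2 = (-0.7289, 0.2016, 0.6513, 0.0620).

Q = [[0.2673, -0.7289], [0.8018, 0.2016], [0.0000, 0.6513], [0.5345, 0.0620]], R = [[3.7417, -2.4054], [0.0000, 4.6059]]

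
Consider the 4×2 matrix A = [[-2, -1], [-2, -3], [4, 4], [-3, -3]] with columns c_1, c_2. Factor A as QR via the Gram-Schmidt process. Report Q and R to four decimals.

c_1 = (-2, -2, 4, -3); ‖c_1‖ = 5.7446, so e_1 = (-0.3482, -0.3482, 0.6963, -0.5222).
e_1·c_2 = (-0.3482)·(-1) + (-0.3482)·(-3) + 0.6963·4 + (-0.5222)·(-3) = 5.7446.
u_2 = c_2 − 5.7446·e_1 = (1.0000, -1.0000, 0.0000, 0.0000).
‖u_2‖ = 1.4142, so e_2 = (0.7071, -0.7071, 0.0000, 0.0000).

Q = [[-0.3482, 0.7071], [-0.3482, -0.7071], [0.6963, 0.0000], [-0.5222, 0.0000]], R = [[5.7446, 5.7446], [0.0000, 1.4142]]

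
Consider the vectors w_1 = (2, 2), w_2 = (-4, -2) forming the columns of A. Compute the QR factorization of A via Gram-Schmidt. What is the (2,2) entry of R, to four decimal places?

e_1 = w_1/‖w_1‖ = (2, 2)/2.8284 = (0.7071, 0.7071).
r_{12} = e_1·w_2 = -4.2426.
u_2 = w_2 + 4.2426·e_1 = (-1.0000, 1.0000).
r_{22} = ‖u_2‖ = 1.4142.

r_{22} = 1.4142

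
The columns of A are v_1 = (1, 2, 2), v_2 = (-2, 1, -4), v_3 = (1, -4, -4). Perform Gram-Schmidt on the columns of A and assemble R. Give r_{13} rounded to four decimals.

v_1 = (1, 2, 2); ‖v_1‖ = 3.0000, so e_1 = (0.3333, 0.6667, 0.6667).
r_{13} = e_1·v_3 = -5.0000.

r_{13} = -5.0000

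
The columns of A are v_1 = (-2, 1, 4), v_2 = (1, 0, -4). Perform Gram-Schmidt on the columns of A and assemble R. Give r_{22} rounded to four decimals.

r_{22} = 1.2536

v_1 = (-2, 1, 4); ‖v_1‖ = 4.5826, so e_1 = (-0.4364, 0.2182, 0.8729).
e_1·v_2 = (-0.4364)·1 + 0.2182·0 + 0.8729·(-4) = -3.9279.
u_2 = v_2 + 3.9279·e_1 = (-0.7143, 0.8571, -0.5714).
r_{22} = ‖u_2‖ = 1.2536.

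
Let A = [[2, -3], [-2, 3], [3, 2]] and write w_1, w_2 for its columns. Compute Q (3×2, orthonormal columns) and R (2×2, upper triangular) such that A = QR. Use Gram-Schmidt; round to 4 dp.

q_1 = w_1/‖w_1‖ = (2, -2, 3)/4.1231 = (0.4851, -0.4851, 0.7276).
r_{12} = q_1·w_2 = -1.4552.
u_2 = w_2 + 1.4552·q_1 = (-2.2941, 2.2941, 3.0588).
‖u_2‖ = 4.4590, so q_2 = (-0.5145, 0.5145, 0.6860).

Q = [[0.4851, -0.5145], [-0.4851, 0.5145], [0.7276, 0.6860]], R = [[4.1231, -1.4552], [0.0000, 4.4590]]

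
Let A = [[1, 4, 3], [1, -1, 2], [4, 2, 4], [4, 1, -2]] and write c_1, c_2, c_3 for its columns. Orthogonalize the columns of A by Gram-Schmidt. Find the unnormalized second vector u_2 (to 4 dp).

e_1 = c_1/‖c_1‖ = (1, 1, 4, 4)/5.8310 = (0.1715, 0.1715, 0.6860, 0.6860).
r_{12} = e_1·c_2 = 2.5725.
u_2 = c_2 − 2.5725·e_1 = (3.5588, -1.4412, 0.2353, -0.7647).

u_2 = (3.5588, -1.4412, 0.2353, -0.7647)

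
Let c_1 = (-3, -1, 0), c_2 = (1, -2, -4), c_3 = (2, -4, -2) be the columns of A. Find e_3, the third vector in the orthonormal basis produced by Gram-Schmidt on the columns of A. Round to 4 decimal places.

c_1 = (-3, -1, 0); ‖c_1‖ = 3.1623, so e_1 = (-0.9487, -0.3162, 0.0000).
e_1·c_2 = (-0.9487)·1 + (-0.3162)·(-2) + 0.0000·(-4) = -0.3162.
u_2 = c_2 + 0.3162·e_1 = (0.7000, -2.1000, -4.0000).
‖u_2‖ = 4.5717, so e_2 = (0.1531, -0.4594, -0.8750).
e_1·c_3 = (-0.9487)·2 + (-0.3162)·(-4) + 0.0000·(-2) = -0.6325; e_2·c_3 = 0.1531·2 + (-0.4594)·(-4) + (-0.8750)·(-2) = 3.8936.
u_3 = c_3 + 0.6325·e_1 − 3.8936·e_2 = (0.8038, -2.4115, 1.4067).
‖u_3‖ = 2.9052, so e_3 = (0.2767, -0.8301, 0.4842).

e_3 = (0.2767, -0.8301, 0.4842)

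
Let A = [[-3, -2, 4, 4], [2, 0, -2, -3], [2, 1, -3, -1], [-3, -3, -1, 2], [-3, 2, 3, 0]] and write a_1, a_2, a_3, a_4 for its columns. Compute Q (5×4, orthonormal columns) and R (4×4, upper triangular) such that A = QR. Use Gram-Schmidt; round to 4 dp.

Q = [[-0.5071, -0.2772, 0.5717, 0.1881], [0.3381, -0.1648, -0.0290, -0.7666], [0.3381, 0.0974, -0.4296, 0.5608], [-0.5071, -0.5394, -0.6655, -0.0932], [-0.5071, 0.7717, -0.2118, -0.2321]], R = [[5.9161, 1.8593, -4.7329, -4.3948], [0.0000, 3.8135, 1.7831, -1.7906], [0.0000, 0.0000, 3.6634, 1.4721], [0.0000, 0.0000, 0.0000, 2.3048]]

a_1 = (-3, 2, 2, -3, -3); ‖a_1‖ = 5.9161, so e_1 = (-0.5071, 0.3381, 0.3381, -0.5071, -0.5071).
e_1·a_2 = (-0.5071)·(-2) + 0.3381·0 + 0.3381·1 + (-0.5071)·(-3) + (-0.5071)·2 = 1.8593.
u_2 = a_2 − 1.8593·e_1 = (-1.0571, -0.6286, 0.3714, -2.0571, 2.9429).
‖u_2‖ = 3.8135, so e_2 = (-0.2772, -0.1648, 0.0974, -0.5394, 0.7717).
e_1·a_3 = (-0.5071)·4 + 0.3381·(-2) + 0.3381·(-3) + (-0.5071)·(-1) + (-0.5071)·3 = -4.7329; e_2·a_3 = (-0.2772)·4 + (-0.1648)·(-2) + 0.0974·(-3) + (-0.5394)·(-1) + 0.7717·3 = 1.7831.
u_3 = a_3 + 4.7329·e_1 − 1.7831·e_2 = (2.0943, -0.1061, -1.5737, -2.4381, -0.7760).
‖u_3‖ = 3.6634, so e_3 = (0.5717, -0.0290, -0.4296, -0.6655, -0.2118).
e_1·a_4 = (-0.5071)·4 + 0.3381·(-3) + 0.3381·(-1) + (-0.5071)·2 + (-0.5071)·0 = -4.3948; e_2·a_4 = (-0.2772)·4 + (-0.1648)·(-3) + 0.0974·(-1) + (-0.5394)·2 + 0.7717·0 = -1.7906; e_3·a_4 = 0.5717·4 + (-0.0290)·(-3) + (-0.4296)·(-1) + (-0.6655)·2 + (-0.2118)·0 = 1.4721.
u_4 = a_4 + 4.3948·e_1 + 1.7906·e_2 − 1.4721·e_3 = (0.4335, -1.7668, 1.2925, -0.2148, -0.5349).
‖u_4‖ = 2.3048, so e_4 = (0.1881, -0.7666, 0.5608, -0.0932, -0.2321).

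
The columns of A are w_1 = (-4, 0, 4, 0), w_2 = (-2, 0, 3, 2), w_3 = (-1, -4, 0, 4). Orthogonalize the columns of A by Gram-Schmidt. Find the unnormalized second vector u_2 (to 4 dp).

u_2 = (0.5000, 0.0000, 0.5000, 2.0000)

q_1 = w_1/‖w_1‖ = (-4, 0, 4, 0)/5.6569 = (-0.7071, 0.0000, 0.7071, 0.0000).
r_{12} = q_1·w_2 = 3.5355.
u_2 = w_2 − 3.5355·q_1 = (0.5000, 0.0000, 0.5000, 2.0000).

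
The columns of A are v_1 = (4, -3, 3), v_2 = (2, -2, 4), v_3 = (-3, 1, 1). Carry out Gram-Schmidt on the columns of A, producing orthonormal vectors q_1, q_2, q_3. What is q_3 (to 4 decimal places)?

q_3 = (-0.5071, -0.8452, -0.1690)

q_1 = v_1/‖v_1‖ = (4, -3, 3)/5.8310 = (0.6860, -0.5145, 0.5145).
r_{12} = q_1·v_2 = 4.4590.
u_2 = v_2 − 4.4590·q_1 = (-1.0588, 0.2941, 1.7059).
‖u_2‖ = 2.0292, so q_2 = (-0.5218, 0.1449, 0.8407).
r_{13} = q_1·v_3 = -2.0580; r_{23} = q_2·v_3 = 2.5510.
u_3 = v_3 + 2.0580·q_1 − 2.5510·q_2 = (-0.2571, -0.4286, -0.0857).
‖u_3‖ = 0.5071, so q_3 = (-0.5071, -0.8452, -0.1690).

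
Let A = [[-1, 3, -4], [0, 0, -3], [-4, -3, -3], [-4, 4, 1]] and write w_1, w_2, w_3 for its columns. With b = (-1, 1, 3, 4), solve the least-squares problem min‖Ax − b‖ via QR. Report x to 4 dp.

x = (-0.9062, -0.0748, 0.1986)

w_1 = (-1, 0, -4, -4); ‖w_1‖ = 5.7446, so e_1 = (-0.1741, 0.0000, -0.6963, -0.6963).
e_1·w_2 = (-0.1741)·3 + 0.0000·0 + (-0.6963)·(-3) + (-0.6963)·4 = -1.2185.
u_2 = w_2 + 1.2185·e_1 = (2.7879, 0.0000, -3.8485, 3.1515).
‖u_2‖ = 5.7022, so e_2 = (0.4889, 0.0000, -0.6749, 0.5527).
e_1·w_3 = (-0.1741)·(-4) + 0.0000·(-3) + (-0.6963)·(-3) + (-0.6963)·1 = 2.0889; e_2·w_3 = 0.4889·(-4) + 0.0000·(-3) + (-0.6749)·(-3) + 0.5527·1 = 0.6218.
u_3 = w_3 − 2.0889·e_1 − 0.6218·e_2 = (-3.9404, -3.0000, -1.1258, 2.1109).
‖u_3‖ = 5.5000, so e_3 = (-0.7164, -0.5455, -0.2047, 0.3838).
Qᵀb = (-4.7001, -0.3029, 1.0921).
Back-substitute: x_3 = 1.0921/5.5000 = 0.1986.
x_2 = (-0.3029 − 0.6218·0.1986)/5.7022 = -0.0748.
x_1 = (-4.7001 + 1.2185·(-0.0748) − 2.0889·0.1986)/5.7446 = -0.9062.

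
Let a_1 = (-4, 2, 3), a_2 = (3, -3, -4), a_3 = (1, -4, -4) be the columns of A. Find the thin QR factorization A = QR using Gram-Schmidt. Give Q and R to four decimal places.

q_1 = a_1/‖a_1‖ = (-4, 2, 3)/5.3852 = (-0.7428, 0.3714, 0.5571).
r_{12} = q_1·a_2 = -5.5709.
u_2 = a_2 + 5.5709·q_1 = (-1.1379, -0.9310, -0.8966).
‖u_2‖ = 1.7221, so q_2 = (-0.6608, -0.5406, -0.5206).
r_{13} = q_1·a_3 = -4.4567; r_{23} = q_2·a_3 = 3.5843.
u_3 = a_3 + 4.4567·q_1 − 3.5843·q_2 = (0.0581, -0.4070, 0.3488).
‖u_3‖ = 0.5392, so q_3 = (0.1078, -0.7548, 0.6470).

Q = [[-0.7428, -0.6608, 0.1078], [0.3714, -0.5406, -0.7548], [0.5571, -0.5206, 0.6470]], R = [[5.3852, -5.5709, -4.4567], [0.0000, 1.7221, 3.5843], [0.0000, 0.0000, 0.5392]]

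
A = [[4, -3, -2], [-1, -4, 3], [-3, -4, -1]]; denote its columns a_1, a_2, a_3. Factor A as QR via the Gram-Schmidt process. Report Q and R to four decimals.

q_1 = a_1/‖a_1‖ = (4, -1, -3)/5.0990 = (0.7845, -0.1961, -0.5883).
r_{12} = q_1·a_2 = 0.7845.
u_2 = a_2 − 0.7845·q_1 = (-3.6154, -3.8462, -3.5385).
‖u_2‖ = 6.3549, so q_2 = (-0.5689, -0.6052, -0.5568).
r_{13} = q_1·a_3 = -1.5689; r_{23} = q_2·a_3 = -0.1210.
u_3 = a_3 + 1.5689·q_1 + 0.1210·q_2 = (-0.8381, 2.6190, -1.9905).
‖u_3‖ = 3.3947, so q_3 = (-0.2469, 0.7715, -0.5864).

Q = [[0.7845, -0.5689, -0.2469], [-0.1961, -0.6052, 0.7715], [-0.5883, -0.5568, -0.5864]], R = [[5.0990, 0.7845, -1.5689], [0.0000, 6.3549, -0.1210], [0.0000, 0.0000, 3.3947]]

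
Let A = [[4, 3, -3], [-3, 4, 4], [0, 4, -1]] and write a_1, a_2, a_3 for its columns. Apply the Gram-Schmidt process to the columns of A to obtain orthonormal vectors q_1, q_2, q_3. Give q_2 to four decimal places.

q_2 = (0.4685, 0.6247, 0.6247)

q_1 = a_1/‖a_1‖ = (4, -3, 0)/5.0000 = (0.8000, -0.6000, 0.0000).
r_{12} = q_1·a_2 = 0.0000.
u_2 = a_2 − 0.0000·q_1 = (3.0000, 4.0000, 4.0000).
‖u_2‖ = 6.4031, so q_2 = (0.4685, 0.6247, 0.6247).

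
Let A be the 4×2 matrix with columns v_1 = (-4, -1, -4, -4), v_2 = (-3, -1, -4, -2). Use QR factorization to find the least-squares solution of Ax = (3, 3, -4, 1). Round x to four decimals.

x = (-1.6238, 2.0693)

v_1 = (-4, -1, -4, -4); ‖v_1‖ = 7.0000, so q_1 = (-0.5714, -0.1429, -0.5714, -0.5714).
q_1·v_2 = (-0.5714)·(-3) + (-0.1429)·(-1) + (-0.5714)·(-4) + (-0.5714)·(-2) = 5.2857.
u_2 = v_2 − 5.2857·q_1 = (0.0204, -0.2449, -0.9796, 1.0204).
‖u_2‖ = 1.4357, so q_2 = (0.0142, -0.1706, -0.6823, 0.7107).
Qᵀb = (-0.4286, 2.9709).
Back-substitute: x_2 = 2.9709/1.4357 = 2.0693.
x_1 = (-0.4286 − 5.2857·2.0693)/7.0000 = -1.6238.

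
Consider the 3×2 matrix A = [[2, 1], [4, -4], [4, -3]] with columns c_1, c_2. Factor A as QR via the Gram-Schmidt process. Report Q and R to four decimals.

c_1 = (2, 4, 4); ‖c_1‖ = 6.0000, so e_1 = (0.3333, 0.6667, 0.6667).
e_1·c_2 = 0.3333·1 + 0.6667·(-4) + 0.6667·(-3) = -4.3333.
u_2 = c_2 + 4.3333·e_1 = (2.4444, -1.1111, -0.1111).
‖u_2‖ = 2.6874, so e_2 = (0.9096, -0.4134, -0.0413).

Q = [[0.3333, 0.9096], [0.6667, -0.4134], [0.6667, -0.0413]], R = [[6.0000, -4.3333], [0.0000, 2.6874]]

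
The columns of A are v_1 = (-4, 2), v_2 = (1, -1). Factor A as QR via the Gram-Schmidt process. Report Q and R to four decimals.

Q = [[-0.8944, -0.4472], [0.4472, -0.8944]], R = [[4.4721, -1.3416], [0.0000, 0.4472]]

v_1 = (-4, 2); ‖v_1‖ = 4.4721, so q_1 = (-0.8944, 0.4472).
q_1·v_2 = (-0.8944)·1 + 0.4472·(-1) = -1.3416.
u_2 = v_2 + 1.3416·q_1 = (-0.2000, -0.4000).
‖u_2‖ = 0.4472, so q_2 = (-0.4472, -0.8944).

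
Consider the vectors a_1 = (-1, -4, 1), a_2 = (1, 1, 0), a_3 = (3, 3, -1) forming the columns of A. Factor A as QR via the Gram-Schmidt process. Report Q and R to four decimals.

a_1 = (-1, -4, 1); ‖a_1‖ = 4.2426, so e_1 = (-0.2357, -0.9428, 0.2357).
e_1·a_2 = (-0.2357)·1 + (-0.9428)·1 + 0.2357·0 = -1.1785.
u_2 = a_2 + 1.1785·e_1 = (0.7222, -0.1111, 0.2778).
‖u_2‖ = 0.7817, so e_2 = (0.9239, -0.1421, 0.3553).
e_1·a_3 = (-0.2357)·3 + (-0.9428)·3 + 0.2357·(-1) = -3.7712; e_2·a_3 = 0.9239·3 + (-0.1421)·3 + 0.3553·(-1) = 1.9899.
u_3 = a_3 + 3.7712·e_1 − 1.9899·e_2 = (0.2727, -0.2727, -0.8182).
‖u_3‖ = 0.9045, so e_3 = (0.3015, -0.3015, -0.9045).

Q = [[-0.2357, 0.9239, 0.3015], [-0.9428, -0.1421, -0.3015], [0.2357, 0.3553, -0.9045]], R = [[4.2426, -1.1785, -3.7712], [0.0000, 0.7817, 1.9899], [0.0000, 0.0000, 0.9045]]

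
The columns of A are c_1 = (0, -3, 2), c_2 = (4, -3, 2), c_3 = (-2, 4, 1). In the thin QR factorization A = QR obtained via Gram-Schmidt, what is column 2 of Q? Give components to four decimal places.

c_1 = (0, -3, 2); ‖c_1‖ = 3.6056, so q_1 = (0.0000, -0.8321, 0.5547).
q_1·c_2 = 0.0000·4 + (-0.8321)·(-3) + 0.5547·2 = 3.6056.
u_2 = c_2 − 3.6056·q_1 = (4.0000, 0.0000, 0.0000).
‖u_2‖ = 4.0000, so q_2 = (1.0000, 0.0000, 0.0000).

q_2 = (1.0000, 0.0000, 0.0000)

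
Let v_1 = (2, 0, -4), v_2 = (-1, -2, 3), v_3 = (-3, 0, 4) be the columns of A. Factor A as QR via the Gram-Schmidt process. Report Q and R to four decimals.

e_1 = v_1/‖v_1‖ = (2, 0, -4)/4.4721 = (0.4472, 0.0000, -0.8944).
r_{12} = e_1·v_2 = -3.1305.
u_2 = v_2 + 3.1305·e_1 = (0.4000, -2.0000, 0.2000).
‖u_2‖ = 2.0494, so e_2 = (0.1952, -0.9759, 0.0976).
r_{13} = e_1·v_3 = -4.9193; r_{23} = e_2·v_3 = -0.1952.
u_3 = v_3 + 4.9193·e_1 + 0.1952·e_2 = (-0.7619, -0.1905, -0.3810).
‖u_3‖ = 0.8729, so e_3 = (-0.8729, -0.2182, -0.4364).

Q = [[0.4472, 0.1952, -0.8729], [0.0000, -0.9759, -0.2182], [-0.8944, 0.0976, -0.4364]], R = [[4.4721, -3.1305, -4.9193], [0.0000, 2.0494, -0.1952], [0.0000, 0.0000, 0.8729]]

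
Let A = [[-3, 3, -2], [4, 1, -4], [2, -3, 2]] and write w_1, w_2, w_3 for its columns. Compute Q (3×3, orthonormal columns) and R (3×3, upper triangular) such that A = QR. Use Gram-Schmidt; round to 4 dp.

q_1 = w_1/‖w_1‖ = (-3, 4, 2)/5.3852 = (-0.5571, 0.7428, 0.3714).
r_{12} = q_1·w_2 = -2.0426.
u_2 = w_2 + 2.0426·q_1 = (1.8621, 2.5172, -2.2414).
‖u_2‖ = 3.8507, so q_2 = (0.4836, 0.6537, -0.5821).
r_{13} = q_1·w_3 = -1.1142; r_{23} = q_2·w_3 = -4.7462.
u_3 = w_3 + 1.1142·q_1 + 4.7462·q_2 = (-0.3256, -0.0698, -0.3488).
‖u_3‖ = 0.4822, so q_3 = (-0.6751, -0.1447, -0.7234).

Q = [[-0.5571, 0.4836, -0.6751], [0.7428, 0.6537, -0.1447], [0.3714, -0.5821, -0.7234]], R = [[5.3852, -2.0426, -1.1142], [0.0000, 3.8507, -4.7462], [0.0000, 0.0000, 0.4822]]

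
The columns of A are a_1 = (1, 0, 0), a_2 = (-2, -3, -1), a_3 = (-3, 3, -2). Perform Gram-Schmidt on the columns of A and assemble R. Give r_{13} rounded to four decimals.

a_1 = (1, 0, 0); ‖a_1‖ = 1.0000, so q_1 = (1.0000, 0.0000, 0.0000).
r_{13} = q_1·a_3 = -3.0000.

r_{13} = -3.0000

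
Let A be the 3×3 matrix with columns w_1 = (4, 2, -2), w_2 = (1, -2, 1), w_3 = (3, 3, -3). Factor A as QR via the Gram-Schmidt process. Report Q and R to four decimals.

Q = [[0.8165, 0.5521, -0.1690], [0.4082, -0.7591, -0.5071], [-0.4082, 0.3450, -0.8452]], R = [[4.8990, -0.4082, 4.8990], [0.0000, 2.4152, -1.6562], [0.0000, 0.0000, 0.5071]]

w_1 = (4, 2, -2); ‖w_1‖ = 4.8990, so q_1 = (0.8165, 0.4082, -0.4082).
q_1·w_2 = 0.8165·1 + 0.4082·(-2) + (-0.4082)·1 = -0.4082.
u_2 = w_2 + 0.4082·q_1 = (1.3333, -1.8333, 0.8333).
‖u_2‖ = 2.4152, so q_2 = (0.5521, -0.7591, 0.3450).
q_1·w_3 = 0.8165·3 + 0.4082·3 + (-0.4082)·(-3) = 4.8990; q_2·w_3 = 0.5521·3 + (-0.7591)·3 + 0.3450·(-3) = -1.6562.
u_3 = w_3 − 4.8990·q_1 + 1.6562·q_2 = (-0.0857, -0.2571, -0.4286).
‖u_3‖ = 0.5071, so q_3 = (-0.1690, -0.5071, -0.8452).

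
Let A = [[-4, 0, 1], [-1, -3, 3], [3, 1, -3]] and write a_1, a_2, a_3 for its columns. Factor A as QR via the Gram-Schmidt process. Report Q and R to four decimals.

a_1 = (-4, -1, 3); ‖a_1‖ = 5.0990, so e_1 = (-0.7845, -0.1961, 0.5883).
e_1·a_2 = (-0.7845)·0 + (-0.1961)·(-3) + 0.5883·1 = 1.1767.
u_2 = a_2 − 1.1767·e_1 = (0.9231, -2.7692, 0.3077).
‖u_2‖ = 2.9352, so e_2 = (0.3145, -0.9435, 0.1048).
e_1·a_3 = (-0.7845)·1 + (-0.1961)·3 + 0.5883·(-3) = -3.1379; e_2·a_3 = 0.3145·1 + (-0.9435)·3 + 0.1048·(-3) = -2.8304.
u_3 = a_3 + 3.1379·e_1 + 2.8304·e_2 = (-0.5714, -0.2857, -0.8571).
‖u_3‖ = 1.0690, so e_3 = (-0.5345, -0.2673, -0.8018).

Q = [[-0.7845, 0.3145, -0.5345], [-0.1961, -0.9435, -0.2673], [0.5883, 0.1048, -0.8018]], R = [[5.0990, 1.1767, -3.1379], [0.0000, 2.9352, -2.8304], [0.0000, 0.0000, 1.0690]]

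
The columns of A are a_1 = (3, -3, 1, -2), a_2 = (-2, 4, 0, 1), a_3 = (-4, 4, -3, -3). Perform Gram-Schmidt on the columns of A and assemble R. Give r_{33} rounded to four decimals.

r_{33} = 5.3616

q_1 = a_1/‖a_1‖ = (3, -3, 1, -2)/4.7958 = (0.6255, -0.6255, 0.2085, -0.4170).
r_{12} = q_1·a_2 = -4.1703.
u_2 = a_2 + 4.1703·q_1 = (0.6087, 1.3913, 0.8696, -0.7391).
‖u_2‖ = 1.8997, so q_2 = (0.3204, 0.7324, 0.4577, -0.3891).
r_{13} = q_1·a_3 = -4.3788; r_{23} = q_2·a_3 = 1.4419.
u_3 = a_3 + 4.3788·q_1 − 1.4419·q_2 = (-1.7229, 0.2048, -2.7470, -4.2651).
r_{33} = ‖u_3‖ = 5.3616.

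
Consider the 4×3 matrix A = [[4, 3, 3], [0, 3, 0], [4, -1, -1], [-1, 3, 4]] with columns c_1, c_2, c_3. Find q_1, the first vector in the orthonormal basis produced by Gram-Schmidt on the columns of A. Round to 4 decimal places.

c_1 = (4, 0, 4, -1); ‖c_1‖ = 5.7446, so q_1 = (0.6963, 0.0000, 0.6963, -0.1741).

q_1 = (0.6963, 0.0000, 0.6963, -0.1741)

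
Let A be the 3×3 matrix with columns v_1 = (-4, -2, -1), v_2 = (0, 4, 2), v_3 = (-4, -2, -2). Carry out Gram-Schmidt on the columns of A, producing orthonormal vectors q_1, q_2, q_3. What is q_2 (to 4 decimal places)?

q_2 = (-0.4880, 0.7807, 0.3904)

q_1 = v_1/‖v_1‖ = (-4, -2, -1)/4.5826 = (-0.8729, -0.4364, -0.2182).
r_{12} = q_1·v_2 = -2.1822.
u_2 = v_2 + 2.1822·q_1 = (-1.9048, 3.0476, 1.5238).
‖u_2‖ = 3.9036, so q_2 = (-0.4880, 0.7807, 0.3904).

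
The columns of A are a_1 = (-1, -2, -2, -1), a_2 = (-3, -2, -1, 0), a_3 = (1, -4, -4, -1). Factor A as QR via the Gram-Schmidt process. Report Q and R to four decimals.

Q = [[-0.3162, -0.8646, 0.3646], [-0.6325, -0.0823, -0.5287], [-0.6325, 0.3294, -0.0365], [-0.3162, 0.3705, 0.7657]], R = [[3.1623, 2.8460, 5.0596], [0.0000, 2.4290, -2.2231], [0.0000, 0.0000, 1.8595]]

a_1 = (-1, -2, -2, -1); ‖a_1‖ = 3.1623, so e_1 = (-0.3162, -0.6325, -0.6325, -0.3162).
e_1·a_2 = (-0.3162)·(-3) + (-0.6325)·(-2) + (-0.6325)·(-1) + (-0.3162)·0 = 2.8460.
u_2 = a_2 − 2.8460·e_1 = (-2.1000, -0.2000, 0.8000, 0.9000).
‖u_2‖ = 2.4290, so e_2 = (-0.8646, -0.0823, 0.3294, 0.3705).
e_1·a_3 = (-0.3162)·1 + (-0.6325)·(-4) + (-0.6325)·(-4) + (-0.3162)·(-1) = 5.0596; e_2·a_3 = (-0.8646)·1 + (-0.0823)·(-4) + 0.3294·(-4) + 0.3705·(-1) = -2.2231.
u_3 = a_3 − 5.0596·e_1 + 2.2231·e_2 = (0.6780, -0.9831, -0.0678, 1.4237).
‖u_3‖ = 1.8595, so e_3 = (0.3646, -0.5287, -0.0365, 0.7657).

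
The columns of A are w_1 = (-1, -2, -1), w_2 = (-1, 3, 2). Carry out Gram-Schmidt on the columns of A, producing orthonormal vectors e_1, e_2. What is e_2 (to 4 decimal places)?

e_2 = (-0.8971, 0.2760, 0.3450)

e_1 = w_1/‖w_1‖ = (-1, -2, -1)/2.4495 = (-0.4082, -0.8165, -0.4082).
r_{12} = e_1·w_2 = -2.8577.
u_2 = w_2 + 2.8577·e_1 = (-2.1667, 0.6667, 0.8333).
‖u_2‖ = 2.4152, so e_2 = (-0.8971, 0.2760, 0.3450).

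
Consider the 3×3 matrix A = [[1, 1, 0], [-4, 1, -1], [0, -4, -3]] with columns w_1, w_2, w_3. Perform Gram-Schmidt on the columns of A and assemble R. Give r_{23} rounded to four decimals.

r_{23} = 2.8006

q_1 = w_1/‖w_1‖ = (1, -4, 0)/4.1231 = (0.2425, -0.9701, 0.0000).
r_{12} = q_1·w_2 = -0.7276.
u_2 = w_2 + 0.7276·q_1 = (1.1765, 0.2941, -4.0000).
‖u_2‖ = 4.1798, so q_2 = (0.2815, 0.0704, -0.9570).
r_{23} = q_2·w_3 = 2.8006.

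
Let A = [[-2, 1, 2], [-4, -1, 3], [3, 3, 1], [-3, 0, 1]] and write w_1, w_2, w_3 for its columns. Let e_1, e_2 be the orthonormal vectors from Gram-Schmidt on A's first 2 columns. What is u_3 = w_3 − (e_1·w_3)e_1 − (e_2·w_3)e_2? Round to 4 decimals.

u_3 = (-0.1818, 1.1818, 0.4545, -1.0000)

w_1 = (-2, -4, 3, -3); ‖w_1‖ = 6.1644, so e_1 = (-0.3244, -0.6489, 0.4867, -0.4867).
e_1·w_2 = (-0.3244)·1 + (-0.6489)·(-1) + 0.4867·3 + (-0.4867)·0 = 1.7844.
u_2 = w_2 − 1.7844·e_1 = (1.5789, 0.1579, 2.1316, 0.8684).
‖u_2‖ = 2.7957, so e_2 = (0.5648, 0.0565, 0.7625, 0.3106).
e_1·w_3 = (-0.3244)·2 + (-0.6489)·3 + 0.4867·1 + (-0.4867)·1 = -2.5955; e_2·w_3 = 0.5648·2 + 0.0565·3 + 0.7625·1 + 0.3106·1 = 2.3721.
u_3 = w_3 + 2.5955·e_1 − 2.3721·e_2 = (-0.1818, 1.1818, 0.4545, -1.0000).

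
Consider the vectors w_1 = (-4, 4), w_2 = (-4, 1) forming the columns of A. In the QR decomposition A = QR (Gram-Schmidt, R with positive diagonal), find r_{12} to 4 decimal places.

r_{12} = 3.5355

q_1 = w_1/‖w_1‖ = (-4, 4)/5.6569 = (-0.7071, 0.7071).
r_{12} = q_1·w_2 = 3.5355.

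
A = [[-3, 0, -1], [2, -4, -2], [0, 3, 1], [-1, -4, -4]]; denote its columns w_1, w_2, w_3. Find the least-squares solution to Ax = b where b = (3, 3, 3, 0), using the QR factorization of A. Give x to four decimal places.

w_1 = (-3, 2, 0, -1); ‖w_1‖ = 3.7417, so q_1 = (-0.8018, 0.5345, 0.0000, -0.2673).
q_1·w_2 = (-0.8018)·0 + 0.5345·(-4) + 0.0000·3 + (-0.2673)·(-4) = -1.0690.
u_2 = w_2 + 1.0690·q_1 = (-0.8571, -3.4286, 3.0000, -4.2857).
‖u_2‖ = 6.3133, so q_2 = (-0.1358, -0.5431, 0.4752, -0.6788).
q_1·w_3 = (-0.8018)·(-1) + 0.5345·(-2) + 0.0000·1 + (-0.2673)·(-4) = 0.8018; q_2·w_3 = (-0.1358)·(-1) + (-0.5431)·(-2) + 0.4752·1 + (-0.6788)·(-4) = 4.4125.
u_3 = w_3 − 0.8018·q_1 − 4.4125·q_2 = (0.2419, -0.0323, -1.0968, -0.7903).
‖u_3‖ = 1.3737, so q_3 = (0.1761, -0.0235, -0.7984, -0.5753).
Qᵀb = (-0.8018, -0.6110, -1.9373).
Back-substitute: x_3 = -1.9373/1.3737 = -1.4103.
x_2 = (-0.6110 − 4.4125·(-1.4103))/6.3133 = 0.8889.
x_1 = (-0.8018 + 1.0690·0.8889 − 0.8018·(-1.4103))/3.7417 = 0.3419.

x = (0.3419, 0.8889, -1.4103)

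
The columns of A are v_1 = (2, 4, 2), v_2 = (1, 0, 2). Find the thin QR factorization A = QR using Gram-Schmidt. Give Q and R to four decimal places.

Q = [[0.4082, 0.2673], [0.8165, -0.5345], [0.4082, 0.8018]], R = [[4.8990, 1.2247], [0.0000, 1.8708]]

q_1 = v_1/‖v_1‖ = (2, 4, 2)/4.8990 = (0.4082, 0.8165, 0.4082).
r_{12} = q_1·v_2 = 1.2247.
u_2 = v_2 − 1.2247·q_1 = (0.5000, -1.0000, 1.5000).
‖u_2‖ = 1.8708, so q_2 = (0.2673, -0.5345, 0.8018).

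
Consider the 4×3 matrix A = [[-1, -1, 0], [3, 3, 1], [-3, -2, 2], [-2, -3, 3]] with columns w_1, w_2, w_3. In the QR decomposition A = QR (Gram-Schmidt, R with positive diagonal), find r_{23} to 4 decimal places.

r_{23} = -0.9947

w_1 = (-1, 3, -3, -2); ‖w_1‖ = 4.7958, so e_1 = (-0.2085, 0.6255, -0.6255, -0.4170).
e_1·w_2 = (-0.2085)·(-1) + 0.6255·3 + (-0.6255)·(-2) + (-0.4170)·(-3) = 4.5873.
u_2 = w_2 − 4.5873·e_1 = (-0.0435, 0.1304, 0.8696, -1.0870).
‖u_2‖ = 1.3988, so e_2 = (-0.0311, 0.0933, 0.6217, -0.7771).
r_{23} = e_2·w_3 = -0.9947.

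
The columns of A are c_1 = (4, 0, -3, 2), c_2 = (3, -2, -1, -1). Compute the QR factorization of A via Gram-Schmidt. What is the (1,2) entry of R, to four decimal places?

c_1 = (4, 0, -3, 2); ‖c_1‖ = 5.3852, so e_1 = (0.7428, 0.0000, -0.5571, 0.3714).
r_{12} = e_1·c_2 = 2.4140.

r_{12} = 2.4140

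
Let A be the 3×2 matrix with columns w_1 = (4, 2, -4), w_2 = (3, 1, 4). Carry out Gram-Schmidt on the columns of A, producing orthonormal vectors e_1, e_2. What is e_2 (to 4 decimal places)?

e_2 = (0.6333, 0.2184, 0.7425)

w_1 = (4, 2, -4); ‖w_1‖ = 6.0000, so e_1 = (0.6667, 0.3333, -0.6667).
e_1·w_2 = 0.6667·3 + 0.3333·1 + (-0.6667)·4 = -0.3333.
u_2 = w_2 + 0.3333·e_1 = (3.2222, 1.1111, 3.7778).
‖u_2‖ = 5.0881, so e_2 = (0.6333, 0.2184, 0.7425).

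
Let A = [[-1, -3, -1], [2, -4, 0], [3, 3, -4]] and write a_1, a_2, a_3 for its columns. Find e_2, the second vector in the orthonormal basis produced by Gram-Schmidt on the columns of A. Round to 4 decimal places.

a_1 = (-1, 2, 3); ‖a_1‖ = 3.7417, so e_1 = (-0.2673, 0.5345, 0.8018).
e_1·a_2 = (-0.2673)·(-3) + 0.5345·(-4) + 0.8018·3 = 1.0690.
u_2 = a_2 − 1.0690·e_1 = (-2.7143, -4.5714, 2.1429).
‖u_2‖ = 5.7321, so e_2 = (-0.4735, -0.7975, 0.3738).

e_2 = (-0.4735, -0.7975, 0.3738)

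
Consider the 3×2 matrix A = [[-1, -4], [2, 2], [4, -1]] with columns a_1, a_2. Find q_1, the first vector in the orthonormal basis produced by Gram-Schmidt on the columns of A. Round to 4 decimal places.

q_1 = a_1/‖a_1‖ = (-1, 2, 4)/4.5826 = (-0.2182, 0.4364, 0.8729).

q_1 = (-0.2182, 0.4364, 0.8729)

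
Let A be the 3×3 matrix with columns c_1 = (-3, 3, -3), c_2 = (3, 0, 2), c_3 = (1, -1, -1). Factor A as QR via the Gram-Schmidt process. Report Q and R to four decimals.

c_1 = (-3, 3, -3); ‖c_1‖ = 5.1962, so q_1 = (-0.5774, 0.5774, -0.5774).
q_1·c_2 = (-0.5774)·3 + 0.5774·0 + (-0.5774)·2 = -2.8868.
u_2 = c_2 + 2.8868·q_1 = (1.3333, 1.6667, 0.3333).
‖u_2‖ = 2.1602, so q_2 = (0.6172, 0.7715, 0.1543).
q_1·c_3 = (-0.5774)·1 + 0.5774·(-1) + (-0.5774)·(-1) = -0.5774; q_2·c_3 = 0.6172·1 + 0.7715·(-1) + 0.1543·(-1) = -0.3086.
u_3 = c_3 + 0.5774·q_1 + 0.3086·q_2 = (0.8571, -0.4286, -1.2857).
‖u_3‖ = 1.6036, so q_3 = (0.5345, -0.2673, -0.8018).

Q = [[-0.5774, 0.6172, 0.5345], [0.5774, 0.7715, -0.2673], [-0.5774, 0.1543, -0.8018]], R = [[5.1962, -2.8868, -0.5774], [0.0000, 2.1602, -0.3086], [0.0000, 0.0000, 1.6036]]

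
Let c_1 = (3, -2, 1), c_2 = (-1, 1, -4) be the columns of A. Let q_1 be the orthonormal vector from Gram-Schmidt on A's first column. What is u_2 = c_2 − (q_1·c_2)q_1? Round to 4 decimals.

q_1 = c_1/‖c_1‖ = (3, -2, 1)/3.7417 = (0.8018, -0.5345, 0.2673).
r_{12} = q_1·c_2 = -2.4054.
u_2 = c_2 + 2.4054·q_1 = (0.9286, -0.2857, -3.3571).

u_2 = (0.9286, -0.2857, -3.3571)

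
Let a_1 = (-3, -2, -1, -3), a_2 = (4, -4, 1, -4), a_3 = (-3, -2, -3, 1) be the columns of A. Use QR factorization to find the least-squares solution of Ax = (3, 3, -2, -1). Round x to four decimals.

x = (-0.3008, 0.0273, -0.2517)

q_1 = a_1/‖a_1‖ = (-3, -2, -1, -3)/4.7958 = (-0.6255, -0.4170, -0.2085, -0.6255).
r_{12} = q_1·a_2 = 1.4596.
u_2 = a_2 − 1.4596·q_1 = (4.9130, -3.3913, 1.3043, -3.0870).
‖u_2‖ = 6.8461, so q_2 = (0.7176, -0.4954, 0.1905, -0.4509).
r_{13} = q_1·a_3 = 2.7107; r_{23} = q_2·a_3 = -2.1847.
u_3 = a_3 − 2.7107·q_1 + 2.1847·q_2 = (0.2635, -1.9518, -2.0186, 1.7106).
‖u_3‖ = 3.2984, so q_3 = (0.0799, -0.5917, -0.6120, 0.5186).
Qᵀb = (-2.0851, 0.7367, -0.8302).
Back-substitute: x_3 = -0.8302/3.2984 = -0.2517.
x_2 = (0.7367 + 2.1847·(-0.2517))/6.8461 = 0.0273.
x_1 = (-2.0851 − 1.4596·0.0273 − 2.7107·(-0.2517))/4.7958 = -0.3008.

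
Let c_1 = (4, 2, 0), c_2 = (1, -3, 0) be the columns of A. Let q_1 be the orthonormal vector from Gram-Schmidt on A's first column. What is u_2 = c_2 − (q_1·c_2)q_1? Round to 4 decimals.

u_2 = (1.4000, -2.8000, 0.0000)

c_1 = (4, 2, 0); ‖c_1‖ = 4.4721, so q_1 = (0.8944, 0.4472, 0.0000).
q_1·c_2 = 0.8944·1 + 0.4472·(-3) + 0.0000·0 = -0.4472.
u_2 = c_2 + 0.4472·q_1 = (1.4000, -2.8000, 0.0000).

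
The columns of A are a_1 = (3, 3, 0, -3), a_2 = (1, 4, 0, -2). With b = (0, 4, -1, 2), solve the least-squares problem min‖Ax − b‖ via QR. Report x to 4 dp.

a_1 = (3, 3, 0, -3); ‖a_1‖ = 5.1962, so q_1 = (0.5774, 0.5774, 0.0000, -0.5774).
q_1·a_2 = 0.5774·1 + 0.5774·4 + 0.0000·0 + (-0.5774)·(-2) = 4.0415.
u_2 = a_2 − 4.0415·q_1 = (-1.3333, 1.6667, 0.0000, 0.3333).
‖u_2‖ = 2.1602, so q_2 = (-0.6172, 0.7715, 0.0000, 0.1543).
Qᵀb = (1.1547, 3.3947).
Back-substitute: x_2 = 3.3947/2.1602 = 1.5714.
x_1 = (1.1547 − 4.0415·1.5714)/5.1962 = -1.0000.

x = (-1.0000, 1.5714)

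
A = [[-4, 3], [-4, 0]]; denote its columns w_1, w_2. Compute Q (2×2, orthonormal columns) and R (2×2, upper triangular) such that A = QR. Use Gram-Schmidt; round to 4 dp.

q_1 = w_1/‖w_1‖ = (-4, -4)/5.6569 = (-0.7071, -0.7071).
r_{12} = q_1·w_2 = -2.1213.
u_2 = w_2 + 2.1213·q_1 = (1.5000, -1.5000).
‖u_2‖ = 2.1213, so q_2 = (0.7071, -0.7071).

Q = [[-0.7071, 0.7071], [-0.7071, -0.7071]], R = [[5.6569, -2.1213], [0.0000, 2.1213]]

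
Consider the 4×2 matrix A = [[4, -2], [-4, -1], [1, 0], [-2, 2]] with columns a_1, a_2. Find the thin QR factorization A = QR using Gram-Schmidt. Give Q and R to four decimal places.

Q = [[0.6576, -0.4210], [-0.6576, -0.6916], [0.1644, 0.0802], [-0.3288, 0.5814]], R = [[6.0828, -1.3152], [0.0000, 2.6963]]

q_1 = a_1/‖a_1‖ = (4, -4, 1, -2)/6.0828 = (0.6576, -0.6576, 0.1644, -0.3288).
r_{12} = q_1·a_2 = -1.3152.
u_2 = a_2 + 1.3152·q_1 = (-1.1351, -1.8649, 0.2162, 1.5676).
‖u_2‖ = 2.6963, so q_2 = (-0.4210, -0.6916, 0.0802, 0.5814).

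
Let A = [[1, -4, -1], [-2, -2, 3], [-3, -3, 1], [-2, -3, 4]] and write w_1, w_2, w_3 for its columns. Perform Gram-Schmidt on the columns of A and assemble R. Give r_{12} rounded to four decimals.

r_{12} = 3.5355

w_1 = (1, -2, -3, -2); ‖w_1‖ = 4.2426, so q_1 = (0.2357, -0.4714, -0.7071, -0.4714).
r_{12} = q_1·w_2 = 3.5355.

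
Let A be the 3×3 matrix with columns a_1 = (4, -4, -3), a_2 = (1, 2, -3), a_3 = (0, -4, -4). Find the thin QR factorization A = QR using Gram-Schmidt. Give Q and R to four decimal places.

a_1 = (4, -4, -3); ‖a_1‖ = 6.4031, so e_1 = (0.6247, -0.6247, -0.4685).
e_1·a_2 = 0.6247·1 + (-0.6247)·2 + (-0.4685)·(-3) = 0.7809.
u_2 = a_2 − 0.7809·e_1 = (0.5122, 2.4878, -2.6341).
‖u_2‖ = 3.6593, so e_2 = (0.1400, 0.6799, -0.7199).
e_1·a_3 = 0.6247·0 + (-0.6247)·(-4) + (-0.4685)·(-4) = 4.3729; e_2·a_3 = 0.1400·0 + 0.6799·(-4) + (-0.7199)·(-4) = 0.1600.
u_3 = a_3 − 4.3729·e_1 − 0.1600·e_2 = (-2.7541, -1.3770, -1.8361).
‖u_3‖ = 3.5850, so e_3 = (-0.7682, -0.3841, -0.5121).

Q = [[0.6247, 0.1400, -0.7682], [-0.6247, 0.6799, -0.3841], [-0.4685, -0.7199, -0.5121]], R = [[6.4031, 0.7809, 4.3729], [0.0000, 3.6593, 0.1600], [0.0000, 0.0000, 3.5850]]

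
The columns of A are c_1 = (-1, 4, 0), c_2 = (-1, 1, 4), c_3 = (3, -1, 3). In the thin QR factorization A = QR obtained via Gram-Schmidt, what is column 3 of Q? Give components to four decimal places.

q_1 = c_1/‖c_1‖ = (-1, 4, 0)/4.1231 = (-0.2425, 0.9701, 0.0000).
r_{12} = q_1·c_2 = 1.2127.
u_2 = c_2 − 1.2127·q_1 = (-0.7059, -0.1765, 4.0000).
‖u_2‖ = 4.0656, so q_2 = (-0.1736, -0.0434, 0.9839).
r_{13} = q_1·c_3 = -1.6977; r_{23} = q_2·c_3 = 2.4741.
u_3 = c_3 + 1.6977·q_1 − 2.4741·q_2 = (3.0178, 0.7544, 0.5658).
‖u_3‖ = 3.1617, so q_3 = (0.9545, 0.2386, 0.1790).

q_3 = (0.9545, 0.2386, 0.1790)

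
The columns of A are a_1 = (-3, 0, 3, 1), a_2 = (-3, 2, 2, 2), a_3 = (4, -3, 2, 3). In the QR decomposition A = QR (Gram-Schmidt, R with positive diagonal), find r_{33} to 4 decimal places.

r_{33} = 5.7136

a_1 = (-3, 0, 3, 1); ‖a_1‖ = 4.3589, so q_1 = (-0.6882, 0.0000, 0.6882, 0.2294).
q_1·a_2 = (-0.6882)·(-3) + 0.0000·2 + 0.6882·2 + 0.2294·2 = 3.9001.
u_2 = a_2 − 3.9001·q_1 = (-0.3158, 2.0000, -0.6842, 1.1053).
‖u_2‖ = 2.4061, so q_2 = (-0.1312, 0.8312, -0.2844, 0.4594).
q_1·a_3 = (-0.6882)·4 + 0.0000·(-3) + 0.6882·2 + 0.2294·3 = -0.6882; q_2·a_3 = (-0.1312)·4 + 0.8312·(-3) + (-0.2844)·2 + 0.4594·3 = -2.2093.
u_3 = a_3 + 0.6882·q_1 + 2.2093·q_2 = (3.2364, -1.1636, 1.8455, 4.1727).
r_{33} = ‖u_3‖ = 5.7136.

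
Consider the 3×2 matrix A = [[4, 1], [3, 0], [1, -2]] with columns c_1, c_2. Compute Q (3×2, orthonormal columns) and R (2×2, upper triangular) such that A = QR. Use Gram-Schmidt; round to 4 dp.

Q = [[0.7845, 0.3145], [0.5883, -0.1048], [0.1961, -0.9435]], R = [[5.0990, 0.3922], [0.0000, 2.2014]]

c_1 = (4, 3, 1); ‖c_1‖ = 5.0990, so q_1 = (0.7845, 0.5883, 0.1961).
q_1·c_2 = 0.7845·1 + 0.5883·0 + 0.1961·(-2) = 0.3922.
u_2 = c_2 − 0.3922·q_1 = (0.6923, -0.2308, -2.0769).
‖u_2‖ = 2.2014, so q_2 = (0.3145, -0.1048, -0.9435).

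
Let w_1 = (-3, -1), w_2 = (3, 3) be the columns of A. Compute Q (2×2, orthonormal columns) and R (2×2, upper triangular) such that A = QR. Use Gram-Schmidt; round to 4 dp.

w_1 = (-3, -1); ‖w_1‖ = 3.1623, so q_1 = (-0.9487, -0.3162).
q_1·w_2 = (-0.9487)·3 + (-0.3162)·3 = -3.7947.
u_2 = w_2 + 3.7947·q_1 = (-0.6000, 1.8000).
‖u_2‖ = 1.8974, so q_2 = (-0.3162, 0.9487).

Q = [[-0.9487, -0.3162], [-0.3162, 0.9487]], R = [[3.1623, -3.7947], [0.0000, 1.8974]]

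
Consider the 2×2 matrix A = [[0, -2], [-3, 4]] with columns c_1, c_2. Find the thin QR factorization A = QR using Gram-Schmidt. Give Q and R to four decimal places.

Q = [[0.0000, -1.0000], [-1.0000, 0.0000]], R = [[3.0000, -4.0000], [0.0000, 2.0000]]

e_1 = c_1/‖c_1‖ = (0, -3)/3.0000 = (0.0000, -1.0000).
r_{12} = e_1·c_2 = -4.0000.
u_2 = c_2 + 4.0000·e_1 = (-2.0000, 0.0000).
‖u_2‖ = 2.0000, so e_2 = (-1.0000, 0.0000).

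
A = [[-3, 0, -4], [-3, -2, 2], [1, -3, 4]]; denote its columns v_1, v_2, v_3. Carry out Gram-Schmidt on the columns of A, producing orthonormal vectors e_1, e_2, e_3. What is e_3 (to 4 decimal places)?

e_3 = (-0.7130, 0.5834, -0.3889)

v_1 = (-3, -3, 1); ‖v_1‖ = 4.3589, so e_1 = (-0.6882, -0.6882, 0.2294).
e_1·v_2 = (-0.6882)·0 + (-0.6882)·(-2) + 0.2294·(-3) = 0.6882.
u_2 = v_2 − 0.6882·e_1 = (0.4737, -1.5263, -3.1579).
‖u_2‖ = 3.5393, so e_2 = (0.1338, -0.4313, -0.8922).
e_1·v_3 = (-0.6882)·(-4) + (-0.6882)·2 + 0.2294·4 = 2.2942; e_2·v_3 = 0.1338·(-4) + (-0.4313)·2 + (-0.8922)·4 = -4.9669.
u_3 = v_3 − 2.2942·e_1 + 4.9669·e_2 = (-1.7563, 1.4370, -0.9580).
‖u_3‖ = 2.4632, so e_3 = (-0.7130, 0.5834, -0.3889).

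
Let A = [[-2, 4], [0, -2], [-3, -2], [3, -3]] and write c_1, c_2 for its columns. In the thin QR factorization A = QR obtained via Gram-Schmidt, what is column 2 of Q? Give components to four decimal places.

q_1 = c_1/‖c_1‖ = (-2, 0, -3, 3)/4.6904 = (-0.4264, 0.0000, -0.6396, 0.6396).
r_{12} = q_1·c_2 = -2.3452.
u_2 = c_2 + 2.3452·q_1 = (3.0000, -2.0000, -3.5000, -1.5000).
‖u_2‖ = 5.2440, so q_2 = (0.5721, -0.3814, -0.6674, -0.2860).

q_2 = (0.5721, -0.3814, -0.6674, -0.2860)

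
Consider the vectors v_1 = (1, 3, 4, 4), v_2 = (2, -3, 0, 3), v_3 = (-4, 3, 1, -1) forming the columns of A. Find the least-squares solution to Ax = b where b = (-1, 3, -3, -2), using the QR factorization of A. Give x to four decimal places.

v_1 = (1, 3, 4, 4); ‖v_1‖ = 6.4807, so e_1 = (0.1543, 0.4629, 0.6172, 0.6172).
e_1·v_2 = 0.1543·2 + 0.4629·(-3) + 0.6172·0 + 0.6172·3 = 0.7715.
u_2 = v_2 − 0.7715·e_1 = (1.8810, -3.3571, -0.4762, 2.5238).
‖u_2‖ = 4.6265, so e_2 = (0.4066, -0.7256, -0.1029, 0.5455).
e_1·v_3 = 0.1543·(-4) + 0.4629·3 + 0.6172·1 + 0.6172·(-1) = 0.7715; e_2·v_3 = 0.4066·(-4) + (-0.7256)·3 + (-0.1029)·1 + 0.5455·(-1) = -4.4516.
u_3 = v_3 − 0.7715·e_1 + 4.4516·e_2 = (-2.3092, -0.5873, 0.0656, 0.9522).
‖u_3‖ = 2.5668, so e_3 = (-0.8997, -0.2288, 0.0256, 0.3710).
Qᵀb = (-1.8516, -3.3657, -0.6054).
Back-substitute: x_3 = -0.6054/2.5668 = -0.2359.
x_2 = (-3.3657 + 4.4516·(-0.2359))/4.6265 = -0.9544.
x_1 = (-1.8516 − 0.7715·(-0.9544) − 0.7715·(-0.2359))/6.4807 = -0.1440.

x = (-0.1440, -0.9544, -0.2359)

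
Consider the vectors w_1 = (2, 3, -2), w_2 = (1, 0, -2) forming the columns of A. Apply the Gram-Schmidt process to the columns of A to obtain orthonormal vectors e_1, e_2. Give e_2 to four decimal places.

e_1 = w_1/‖w_1‖ = (2, 3, -2)/4.1231 = (0.4851, 0.7276, -0.4851).
r_{12} = e_1·w_2 = 1.4552.
u_2 = w_2 − 1.4552·e_1 = (0.2941, -1.0588, -1.2941).
‖u_2‖ = 1.6977, so e_2 = (0.1732, -0.6237, -0.7623).

e_2 = (0.1732, -0.6237, -0.7623)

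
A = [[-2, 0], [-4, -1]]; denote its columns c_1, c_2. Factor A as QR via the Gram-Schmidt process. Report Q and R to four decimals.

Q = [[-0.4472, 0.8944], [-0.8944, -0.4472]], R = [[4.4721, 0.8944], [0.0000, 0.4472]]

e_1 = c_1/‖c_1‖ = (-2, -4)/4.4721 = (-0.4472, -0.8944).
r_{12} = e_1·c_2 = 0.8944.
u_2 = c_2 − 0.8944·e_1 = (0.4000, -0.2000).
‖u_2‖ = 0.4472, so e_2 = (0.8944, -0.4472).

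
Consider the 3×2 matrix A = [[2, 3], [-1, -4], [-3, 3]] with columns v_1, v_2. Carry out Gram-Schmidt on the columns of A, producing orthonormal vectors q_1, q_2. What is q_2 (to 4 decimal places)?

v_1 = (2, -1, -3); ‖v_1‖ = 3.7417, so q_1 = (0.5345, -0.2673, -0.8018).
q_1·v_2 = 0.5345·3 + (-0.2673)·(-4) + (-0.8018)·3 = 0.2673.
u_2 = v_2 − 0.2673·q_1 = (2.8571, -3.9286, 3.2143).
‖u_2‖ = 5.8248, so q_2 = (0.4905, -0.6745, 0.5518).

q_2 = (0.4905, -0.6745, 0.5518)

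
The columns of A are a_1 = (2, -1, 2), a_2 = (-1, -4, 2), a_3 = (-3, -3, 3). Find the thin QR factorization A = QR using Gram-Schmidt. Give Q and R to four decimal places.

a_1 = (2, -1, 2); ‖a_1‖ = 3.0000, so q_1 = (0.6667, -0.3333, 0.6667).
q_1·a_2 = 0.6667·(-1) + (-0.3333)·(-4) + 0.6667·2 = 2.0000.
u_2 = a_2 − 2.0000·q_1 = (-2.3333, -3.3333, 0.6667).
‖u_2‖ = 4.1231, so q_2 = (-0.5659, -0.8085, 0.1617).
q_1·a_3 = 0.6667·(-3) + (-0.3333)·(-3) + 0.6667·3 = 1.0000; q_2·a_3 = (-0.5659)·(-3) + (-0.8085)·(-3) + 0.1617·3 = 4.6082.
u_3 = a_3 − 1.0000·q_1 − 4.6082·q_2 = (-1.0588, 1.0588, 1.5882).
‖u_3‖ = 2.1828, so q_3 = (-0.4851, 0.4851, 0.7276).

Q = [[0.6667, -0.5659, -0.4851], [-0.3333, -0.8085, 0.4851], [0.6667, 0.1617, 0.7276]], R = [[3.0000, 2.0000, 1.0000], [0.0000, 4.1231, 4.6082], [0.0000, 0.0000, 2.1828]]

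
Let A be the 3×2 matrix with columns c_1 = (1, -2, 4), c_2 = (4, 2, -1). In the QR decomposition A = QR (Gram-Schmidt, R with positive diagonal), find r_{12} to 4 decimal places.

r_{12} = -0.8729

e_1 = c_1/‖c_1‖ = (1, -2, 4)/4.5826 = (0.2182, -0.4364, 0.8729).
r_{12} = e_1·c_2 = -0.8729.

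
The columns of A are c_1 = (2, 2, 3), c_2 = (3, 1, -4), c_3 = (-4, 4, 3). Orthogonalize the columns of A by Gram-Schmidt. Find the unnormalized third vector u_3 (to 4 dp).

c_1 = (2, 2, 3); ‖c_1‖ = 4.1231, so q_1 = (0.4851, 0.4851, 0.7276).
q_1·c_2 = 0.4851·3 + 0.4851·1 + 0.7276·(-4) = -0.9701.
u_2 = c_2 + 0.9701·q_1 = (3.4706, 1.4706, -3.2941).
‖u_2‖ = 5.0059, so q_2 = (0.6933, 0.2938, -0.6580).
q_1·c_3 = 0.4851·(-4) + 0.4851·4 + 0.7276·3 = 2.1828; q_2·c_3 = 0.6933·(-4) + 0.2938·4 + (-0.6580)·3 = -3.5723.
u_3 = c_3 − 2.1828·q_1 + 3.5723·q_2 = (-2.5822, 3.9906, -0.9390).

u_3 = (-2.5822, 3.9906, -0.9390)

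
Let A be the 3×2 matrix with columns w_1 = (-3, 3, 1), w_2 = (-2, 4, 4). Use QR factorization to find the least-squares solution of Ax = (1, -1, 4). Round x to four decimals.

q_1 = w_1/‖w_1‖ = (-3, 3, 1)/4.3589 = (-0.6882, 0.6882, 0.2294).
r_{12} = q_1·w_2 = 5.0471.
u_2 = w_2 − 5.0471·q_1 = (1.4737, 0.5263, 2.8421).
‖u_2‖ = 3.2444, so q_2 = (0.4542, 0.1622, 0.8760).
Qᵀb = (-0.4588, 3.7960).
Back-substitute: x_2 = 3.7960/3.2444 = 1.1700.
x_1 = (-0.4588 − 5.0471·1.1700)/4.3589 = -1.4600.

x = (-1.4600, 1.1700)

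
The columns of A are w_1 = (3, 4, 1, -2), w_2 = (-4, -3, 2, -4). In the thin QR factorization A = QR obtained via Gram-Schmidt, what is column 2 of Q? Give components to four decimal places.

q_2 = (-0.4192, -0.1827, 0.3977, -0.7954)

q_1 = w_1/‖w_1‖ = (3, 4, 1, -2)/5.4772 = (0.5477, 0.7303, 0.1826, -0.3651).
r_{12} = q_1·w_2 = -2.5560.
u_2 = w_2 + 2.5560·q_1 = (-2.6000, -1.1333, 2.4667, -4.9333).
‖u_2‖ = 6.2022, so q_2 = (-0.4192, -0.1827, 0.3977, -0.7954).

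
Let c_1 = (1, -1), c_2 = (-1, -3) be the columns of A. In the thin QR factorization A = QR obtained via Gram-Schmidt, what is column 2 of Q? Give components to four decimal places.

e_2 = (-0.7071, -0.7071)

c_1 = (1, -1); ‖c_1‖ = 1.4142, so e_1 = (0.7071, -0.7071).
e_1·c_2 = 0.7071·(-1) + (-0.7071)·(-3) = 1.4142.
u_2 = c_2 − 1.4142·e_1 = (-2.0000, -2.0000).
‖u_2‖ = 2.8284, so e_2 = (-0.7071, -0.7071).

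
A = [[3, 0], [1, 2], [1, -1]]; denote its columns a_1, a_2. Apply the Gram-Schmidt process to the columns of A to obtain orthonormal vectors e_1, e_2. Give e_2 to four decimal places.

e_2 = (-0.1231, 0.8616, -0.4924)

a_1 = (3, 1, 1); ‖a_1‖ = 3.3166, so e_1 = (0.9045, 0.3015, 0.3015).
e_1·a_2 = 0.9045·0 + 0.3015·2 + 0.3015·(-1) = 0.3015.
u_2 = a_2 − 0.3015·e_1 = (-0.2727, 1.9091, -1.0909).
‖u_2‖ = 2.2156, so e_2 = (-0.1231, 0.8616, -0.4924).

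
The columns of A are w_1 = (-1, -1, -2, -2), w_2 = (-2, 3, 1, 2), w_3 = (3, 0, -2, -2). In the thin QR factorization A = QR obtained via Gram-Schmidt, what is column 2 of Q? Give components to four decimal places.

e_2 = (-0.7460, 0.6355, -0.1105, 0.1658)

e_1 = w_1/‖w_1‖ = (-1, -1, -2, -2)/3.1623 = (-0.3162, -0.3162, -0.6325, -0.6325).
r_{12} = e_1·w_2 = -2.2136.
u_2 = w_2 + 2.2136·e_1 = (-2.7000, 2.3000, -0.4000, 0.6000).
‖u_2‖ = 3.6194, so e_2 = (-0.7460, 0.6355, -0.1105, 0.1658).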